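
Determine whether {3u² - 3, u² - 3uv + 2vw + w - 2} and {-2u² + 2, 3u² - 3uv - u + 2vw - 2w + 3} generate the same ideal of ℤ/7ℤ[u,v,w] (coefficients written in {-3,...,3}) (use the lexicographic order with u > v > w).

For a fixed monomial order, each ideal has a unique reduced Gröbner basis; comparing bases decides equality.
Buchberger on the first generating set:
f_1 = 3u² - 3, LT = u².
f_2 = u² - 3uv + 2vw + w - 2, LT = u².

S(f_1,f_2): lcm = u². S = 3uv - 2vw - w + 1.
  reduce S modulo (f_1, f_2):
  remainder 3uv - 2vw - w + 1 ≠ 0; add g_3 = 3uv - 2vw - w + 1 to the basis.

S(f_1,g_3): lcm = u²v. S = 3uvw - 2uw + 2u - v.
  reduce S modulo (f_1, f_2, g_3):
  remainder -2uw + 2u + 2vw² - v + w² - w ≠ 0; add g_4 = -2uw + 2u + 2vw² - v + w² - w to the basis.

S(g_3,g_4): lcm = uvw. S = uv + v²w² + 3v² + vw² + 3vw + 2w² - 2w.
  reduce S modulo (f_1, f_2, g_3, g_4):
  remainder v²w² + 3v² + vw² - vw + 2w² + 3w + 2 ≠ 0; add g_5 = v²w² + 3v² + vw² - vw + 2w² + 3w + 2 to the basis.

The other S-polynomials (S(f_2,g_3), S(f_1,g_4), S(f_2,g_4), S(f_1,g_5), S(f_2,g_5), S(g_3,g_5), S(g_4,g_5)) all reduce to 0 modulo the current basis, so we have a Gröbner basis.
Inter-reduce: drop elements whose leading term is divisible by another's, tail-reduce, and make monic.
Reduced Gröbner basis: {u² - 1, uv - 3vw + 2w - 2, uw - u - vw² - 3v + 3w² - 3w, v²w² + 3v² + vw² - vw + 2w² + 3w + 2}.

Buchberger on the second generating set:
h_1 = -2u² + 2, LT = u².
h_2 = 3u² - 3uv - u + 2vw - 2w + 3, LT = u².

S(h_1,h_2): lcm = u². S = uv - 2u - 3vw + 3w - 2.
  reduce S modulo (h_1, h_2):
  remainder uv - 2u - 3vw + 3w - 2 ≠ 0; add k_3 = uv - 2u - 3vw + 3w - 2 to the basis.

S(h_1,k_3): lcm = u²v. S = 2u² + 3uvw - 3uw + 2u - v.
  reduce S modulo (h_1, h_2, k_3):
  remainder 3uw + 2u + 2vw² - v - 2w² - w + 2 ≠ 0; add k_4 = 3uw + 2u + 2vw² - v - 2w² - w + 2 to the basis.

S(k_3,k_4): lcm = uvw. S = -3uv - 2uw - 3v²w² - 2v² - 2vw - 3v + 3w² - 2w.
  reduce S modulo (h_1, h_2, k_3, k_4):
  remainder -3v²w² - 2v² - vw² + 3vw + v - 3w² - 3w ≠ 0; add k_5 = -3v²w² - 2v² - vw² + 3vw + v - 3w² - 3w to the basis.

The other S-polynomials (S(h_2,k_3), S(h_1,k_4), S(h_2,k_4), S(h_1,k_5), S(h_2,k_5), S(k_3,k_5), S(k_4,k_5)) all reduce to 0 modulo the current basis, so we have a Gröbner basis.
Inter-reduce: drop elements whose leading term is divisible by another's, tail-reduce, and make monic.
Reduced Gröbner basis: {u² - 1, uv - 2u - 3vw + 3w - 2, uw + 3u + 3vw² + 2v - 3w² + 2w + 3, v²w² + 3v² - 2vw² - vw + 2v + w² + w}.

These differ, so the ideals are not equal.

No, the ideals differ.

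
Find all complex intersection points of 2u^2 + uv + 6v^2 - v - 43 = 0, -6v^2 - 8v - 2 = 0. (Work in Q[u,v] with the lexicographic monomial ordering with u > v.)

{(-4, -1), (9/2, -1), (-9/2, -1/3), (14/3, -1/3)}

Compute a lex Gröbner basis by Buchberger's algorithm.
f_1 = 2u^2 + uv + 6v^2 - v - 43, LT = u^2.
f_2 = -6v^2 - 8v - 2, LT = v^2.

The S-polynomials (S(f_1,f_2)) all reduce to 0 modulo the current basis, so we have a Gröbner basis.
Inter-reduce: drop elements whose leading term is divisible by another's, tail-reduce, and make monic.
Reduced Gröbner basis: {u^2 + 1/2uv - 9/2v - 45/2, v^2 + 4/3v + 1/3}.

The lex basis is triangular: the last element involves only v. Solving v^2 + 4/3v + 1/3 = 0 gives v ∈ {-1, -1/3}; substituting each value into the earlier elements determines the remaining variables.
  v = -1: the earlier basis element becomes u^2 - 1/2u - 18 = 0, giving u = -4, 9/2 — points (-4, -1), (9/2, -1).
  v = -1/3: the earlier basis element becomes u^2 - 1/6u - 21 = 0, giving u = -9/2, 14/3 — points (-9/2, -1/3), (14/3, -1/3).
Each listed point satisfies every original equation (direct substitution).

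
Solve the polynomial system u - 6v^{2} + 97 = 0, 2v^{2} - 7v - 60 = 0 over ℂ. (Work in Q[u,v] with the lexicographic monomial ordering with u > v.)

{(-1, -4), (481/2, 15/2)}

Compute a lex Gröbner basis by Buchberger's algorithm.
f_1 = u - 6v^{2} + 97, LT = u.
f_2 = 2v^{2} - 7v - 60, LT = v^{2}.

The S-polynomials (S(f_1,f_2)) all reduce to 0 modulo the current basis, so we have a Gröbner basis.
Inter-reduce: drop elements whose leading term is divisible by another's, tail-reduce, and make monic.
Reduced Gröbner basis: {u - 21v - 83, v^{2} - \tfrac{7}{2}v - 30}.

From the last basis element, v^{2} - \tfrac{7}{2}v - 30 = 0, so v takes values in {-4, 15/2}. Each choice, substituted upward through the basis, yields the corresponding point(s) of the solution set.
  v = -4: the earlier basis element becomes u + 1 = 0, giving u = -1 — point (-1, -4).
  v = 15/2: the earlier basis element becomes u - \tfrac{481}{2} = 0, giving u = 481/2 — point (481/2, 15/2).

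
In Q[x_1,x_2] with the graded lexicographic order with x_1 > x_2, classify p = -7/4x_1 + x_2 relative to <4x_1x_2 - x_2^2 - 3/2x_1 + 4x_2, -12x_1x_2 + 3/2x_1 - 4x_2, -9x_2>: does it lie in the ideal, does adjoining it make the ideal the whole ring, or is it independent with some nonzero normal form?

First compute the reduced Gröbner basis of I by Buchberger's algorithm.
f_1 = 4x_1x_2 - x_2^2 - 3/2x_1 + 4x_2, LT = x_1x_2.
f_2 = -12x_1x_2 + 3/2x_1 - 4x_2, LT = x_1x_2.
f_3 = -9x_2, LT = x_2.

S(f_1,f_2): lcm = x_1x_2. S = -1/4x_2^2 - 1/4x_1 + 2/3x_2.
  leading term x_2^2: subtract (1/36x_2)·f_3 from -1/4x_2^2 - 1/4x_1 + 2/3x_2 → -1/4x_1 + 2/3x_2
  leading term x_1: no divisor's leading term divides it; move -1/4x_1 to the remainder.
  leading term x_2: subtract (-2/27)·f_3 from 2/3x_2 → 0
  remainder -1/4x_1 ≠ 0; add h_4 = -1/4x_1 to the basis.

The other S-polynomials (S(f_1,f_3), S(f_2,f_3), S(f_1,h_4), S(f_2,h_4), S(f_3,h_4)) all reduce to 0 modulo the current basis, so we have a Gröbner basis.
Inter-reduce: drop elements whose leading term is divisible by another's, tail-reduce, and make monic.
Reduced Gröbner basis: {x_1, x_2}.
Label its elements g_1 = x_1, g_2 = x_2.

Reduce p = -7/4x_1 + x_2 modulo G:
  leading term x_1: subtract (-7/4)·g_1 from -7/4x_1 + x_2 → x_2
  leading term x_2: subtract (1)·g_2 from x_2 → 0
  normal form = 0.
Since the normal form is 0, p ∈ I.

-7/4x_1 + x_2 lies in I (it reduces to 0).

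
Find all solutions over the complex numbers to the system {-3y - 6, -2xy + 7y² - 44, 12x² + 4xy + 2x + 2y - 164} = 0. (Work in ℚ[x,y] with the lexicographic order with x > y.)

Compute a lex Gröbner basis by Buchberger's algorithm.
f_1 = -3y - 6, LT = y.
f_2 = -2xy + 7y² - 44, LT = xy.
f_3 = 12x² + 4xy + 2x + 2y - 164, LT = x².

S(f_1,f_2): lcm = xy. S = 2x + 7/2y² - 22.
  leading term x: no divisor's leading term divides it; move 2x to the remainder.
  leading term y²: subtract (-7/6y)·f_1 from 7/2y² - 22 → -7y - 22
  leading term y: subtract (7/3)·f_1 from -7y - 22 → -8
  leading term 1: no divisor's leading term divides it; move -8 to the remainder.
  remainder 2x - 8 ≠ 0; add h_4 = 2x - 8 to the basis.

S(f_1,f_3): leading monomials are coprime, so the S-polynomial reduces to 0 (Buchberger's first criterion).
S(f_2,f_3): lcm = x²y. S = -23/6xy² - ⅙xy + 22x - ⅙y² + 41/3y.
  leading term xy²: subtract (23/18xy)·f_1 from -23/6xy² - ⅙xy + 22x - ⅙y² + 41/3y → 15/2xy + 22x - ⅙y² + 41/3y
  leading term xy: subtract (-5/2x)·f_1 from 15/2xy + 22x - ⅙y² + 41/3y → 7x - ⅙y² + 41/3y
  leading term x: subtract (7/2)·h_4 from 7x - ⅙y² + 41/3y → -⅙y² + 41/3y + 28
  leading term y²: subtract (1/18y)·f_1 from -⅙y² + 41/3y + 28 → 14y + 28
  leading term y: subtract (-14/3)·f_1 from 14y + 28 → 0
  remainder 0.

S(f_1,h_4): leading monomials are coprime, so the S-polynomial reduces to 0 (Buchberger's first criterion).
S(f_2,h_4): lcm = xy. S = -7/2y² + 4y + 22.
  leading term y²: subtract (7/6y)·f_1 from -7/2y² + 4y + 22 → 11y + 22
  leading term y: subtract (-11/3)·f_1 from 11y + 22 → 0
  remainder 0.

S(f_3,h_4): lcm = x². S = ⅓xy + 25/6x + ⅙y - 41/3.
  leading term xy: subtract (-1/9x)·f_1 from ⅓xy + 25/6x + ⅙y - 41/3 → 7/2x + ⅙y - 41/3
  leading term x: subtract (7/4)·h_4 from 7/2x + ⅙y - 41/3 → ⅙y + ⅓
  leading term y: subtract (-1/18)·f_1 from ⅙y + ⅓ → 0
  remainder 0.

Every S-polynomial of the final basis reduces to 0, so we have a Gröbner basis.
Inter-reduce: drop elements whose leading term is divisible by another's, tail-reduce, and make monic.
Reduced Gröbner basis: {x - 4, y + 2}.

Since the basis is lex-ordered, y + 2 is univariate in y. Its roots are {-2}. Back-substituting each root into the other basis elements fixes the other coordinates.
  y = -2: the earlier basis element becomes x - 4 = 0, giving x = 4 — point (4, -2).
Check: every point annihilates each of the original generators.

{(4, -2)}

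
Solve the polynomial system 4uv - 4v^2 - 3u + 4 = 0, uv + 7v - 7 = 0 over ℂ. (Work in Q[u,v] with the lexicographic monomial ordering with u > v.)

Compute a lex Gröbner basis by Buchberger's algorithm.
f_1 = 4uv - 3u - 4v^2 + 4, LT = uv.
f_2 = uv + 7v - 7, LT = uv.

S(f_1,f_2): lcm = uv. S = -3/4u - v^2 - 7v + 8.
  leading term u: no divisor's leading term divides it; move -3/4u to the remainder.
  leading term v^2: no divisor's leading term divides it; move -v^2 to the remainder.
  leading term v: no divisor's leading term divides it; move -7v to the remainder.
  leading term 1: no divisor's leading term divides it; move 8 to the remainder.
  remainder -3/4u - v^2 - 7v + 8 ≠ 0; add h_3 = -3/4u - v^2 - 7v + 8 to the basis.

S(f_1,h_3): lcm = uv. S = -3/4u - 4/3v^3 - 31/3v^2 + 32/3v + 1.
  leading term u: subtract (1)·h_3 from -3/4u - 4/3v^3 - 31/3v^2 + 32/3v + 1 → -4/3v^3 - 28/3v^2 + 53/3v - 7
  leading term v^3: no divisor's leading term divides it; move -4/3v^3 to the remainder.
  leading term v^2: no divisor's leading term divides it; move -28/3v^2 to the remainder.
  leading term v: no divisor's leading term divides it; move 53/3v to the remainder.
  leading term 1: no divisor's leading term divides it; move -7 to the remainder.
  remainder -4/3v^3 - 28/3v^2 + 53/3v - 7 ≠ 0; add h_4 = -4/3v^3 - 28/3v^2 + 53/3v - 7 to the basis.

The other S-polynomials (S(f_2,h_3), S(f_1,h_4), S(f_2,h_4), S(h_3,h_4)) all reduce to 0 modulo the current basis, so we have a Gröbner basis.
Inter-reduce: drop elements whose leading term is divisible by another's, tail-reduce, and make monic.
Reduced Gröbner basis: {u + 4/3v^2 + 28/3v - 32/3, v^3 + 7v^2 - 53/4v + 21/4}.

Since the basis is lex-ordered, v^3 + 7v^2 - 53/4v + 21/4 is univariate in v. Its roots are {1, -4 + sqrt(85)/2, -sqrt(85)/2 - 4}. Back-substituting each root into the other basis elements fixes the other coordinates.
  v = 1: the earlier basis element becomes u = 0, giving u = 0 — point (0, 1).
  v = -4 + sqrt(85)/2: the earlier basis element becomes u - 2*sqrt(85)/3 + 5/3 = 0, giving u = -5/3 + 2*sqrt(85)/3 — point (-5/3 + 2*sqrt(85)/3, -4 + sqrt(85)/2).
  v = -sqrt(85)/2 - 4: the earlier basis element becomes u + 5/3 + 2*sqrt(85)/3 = 0, giving u = -2*sqrt(85)/3 - 5/3 — point (-2*sqrt(85)/3 - 5/3, -sqrt(85)/2 - 4).
Check: every point annihilates each of the original generators.
This is the nonlinear analogue of row-reducing a linear system.

{(0, 1), (-5/3 + 2*sqrt(85)/3, -4 + sqrt(85)/2), (-2*sqrt(85)/3 - 5/3, -sqrt(85)/2 - 4)}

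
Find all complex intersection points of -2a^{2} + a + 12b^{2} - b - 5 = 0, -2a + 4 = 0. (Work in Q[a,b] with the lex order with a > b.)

Compute a lex Gröbner basis by Buchberger's algorithm.
f_1 = -2a^{2} + a + 12b^{2} - b - 5, LT = a^{2}.
f_2 = -2a + 4, LT = a.

S(f_1,f_2): lcm = a^{2}. S = \tfrac{3}{2}a - 6b^{2} + \tfrac{1}{2}b + \tfrac{5}{2}.
  leading term a: subtract (-\tfrac{3}{4})·f_2 from \tfrac{3}{2}a - 6b^{2} + \tfrac{1}{2}b + \tfrac{5}{2} → -6b^{2} + \tfrac{1}{2}b + \tfrac{11}{2}
  leading term b^{2}: no divisor's leading term divides it; move -6b^{2} to the remainder.
  leading term b: no divisor's leading term divides it; move \tfrac{1}{2}b to the remainder.
  leading term 1: no divisor's leading term divides it; move \tfrac{11}{2} to the remainder.
  remainder -6b^{2} + \tfrac{1}{2}b + \tfrac{11}{2} ≠ 0; add h_3 = -6b^{2} + \tfrac{1}{2}b + \tfrac{11}{2} to the basis.

The other S-polynomials (S(f_1,h_3), S(f_2,h_3)) all reduce to 0 modulo the current basis, so we have a Gröbner basis.
Inter-reduce: drop elements whose leading term is divisible by another's, tail-reduce, and make monic.
Reduced Gröbner basis: {a - 2, b^{2} - \tfrac{1}{12}b - \tfrac{11}{12}}.

The lex basis is triangular: the last element involves only b. Solving b^{2} - \tfrac{1}{12}b - \tfrac{11}{12} = 0 gives b ∈ {-11/12, 1}; substituting each value into the earlier elements determines the remaining variables.
  b = -11/12: the earlier basis element becomes a - 2 = 0, giving a = 2 — point (2, -11/12).
  b = 1: the earlier basis element becomes a - 2 = 0, giving a = 2 — point (2, 1).
Each listed point satisfies every original equation (direct substitution).
A lex Gröbner basis triangularizes the system, enabling back-substitution.

{(2, -11/12), (2, 1)}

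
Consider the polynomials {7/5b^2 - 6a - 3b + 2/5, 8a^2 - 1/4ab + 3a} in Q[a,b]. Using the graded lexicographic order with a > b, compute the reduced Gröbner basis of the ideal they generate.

f_1 = 7/5b^2 - 6a - 3b + 2/5, LT = b^2.
f_2 = 8a^2 - 1/4ab + 3a, LT = a^2.

The S-polynomials (S(f_1,f_2)) all reduce to 0 modulo the current basis, so we have a Gröbner basis.

G = {a^2 - 1/32ab + 3/8a, b^2 - 30/7a - 15/7b + 2/7}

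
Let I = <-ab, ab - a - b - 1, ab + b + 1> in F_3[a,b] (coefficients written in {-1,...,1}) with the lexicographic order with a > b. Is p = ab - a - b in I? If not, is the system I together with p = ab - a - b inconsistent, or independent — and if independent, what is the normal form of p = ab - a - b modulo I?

First compute the reduced Gröbner basis of I by Buchberger's algorithm.
f_1 = -ab, LT = ab.
f_2 = ab - a - b - 1, LT = ab.
f_3 = ab + b + 1, LT = ab.

S(f_1,f_2): lcm = ab. S = a + b + 1.
  reduce S modulo (f_1, f_2, f_3):
  remainder a + b + 1 ≠ 0; add h_4 = a + b + 1 to the basis.

S(f_1,f_3): lcm = ab. S = -b - 1.
  reduce S modulo (f_1, f_2, f_3, h_4):
  remainder -b - 1 ≠ 0; add h_5 = -b - 1 to the basis.

The other S-polynomials (S(f_2,f_3), S(f_1,h_4), S(f_2,h_4), S(f_3,h_4), S(f_1,h_5), S(f_2,h_5), S(f_3,h_5), S(h_4,h_5)) all reduce to 0 modulo the current basis, so we have a Gröbner basis.
Inter-reduce: drop elements whose leading term is divisible by another's, tail-reduce, and make monic.
Reduced Gröbner basis: {a, b + 1}.
Label its elements g_1 = a, g_2 = b + 1.

Reduce p = ab - a - b modulo G:
  leading term ab: subtract (b)·g_1 from ab - a - b → -a - b
  leading term a: subtract (-1)·g_1 from -a - b → -b
  leading term b: subtract (-1)·g_2 from -b → 1
  leading term 1: no divisor's leading term divides it; move 1 to the remainder.
  normal form = 1.
The normal form is nonzero, so p ∉ I. Since p minus its normal form lies in I, I + (p) = I + (r) where r = 1; decide whether this ideal is the whole ring.
Here r = 1 is a nonzero constant, hence a unit: 1 ∈ I + (p), the Gröbner basis of I + (p) is {1}, and the enlarged system has no common solution — adjoining p is inconsistent.

The remainder on division by a Gröbner basis is unique — it is the normal form.

Adjoining ab - a - b makes the ideal the whole ring: the system is inconsistent.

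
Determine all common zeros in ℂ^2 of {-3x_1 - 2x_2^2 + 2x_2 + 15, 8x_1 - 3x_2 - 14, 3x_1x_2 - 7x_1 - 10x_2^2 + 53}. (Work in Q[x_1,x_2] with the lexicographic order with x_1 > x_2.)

Compute a lex Gröbner basis by Buchberger's algorithm.
f_1 = -3x_1 - 2x_2^2 + 2x_2 + 15, LT = x_1.
f_2 = 8x_1 - 3x_2 - 14, LT = x_1.
f_3 = 3x_1x_2 - 7x_1 - 10x_2^2 + 53, LT = x_1x_2.

S(f_1,f_2): lcm = x_1. S = 2/3x_2^2 - 7/24x_2 - 13/4.
  reduce S modulo (f_1, f_2, f_3):
  remainder 2/3x_2^2 - 7/24x_2 - 13/4 ≠ 0; add h_4 = 2/3x_2^2 - 7/24x_2 - 13/4 to the basis.

S(f_1,f_3): lcm = x_1x_2. S = 7/3x_1 + 2/3x_2^3 + 8/3x_2^2 - 5x_2 - 53/3.
  reduce S modulo (f_1, f_2, f_3, h_4):
  remainder 161/384x_2 + 161/192 ≠ 0; add h_5 = 161/384x_2 + 161/192 to the basis.

The other S-polynomials (S(f_2,f_3), S(f_1,h_4), S(f_2,h_4), S(f_3,h_4), S(f_1,h_5), S(f_2,h_5), S(f_3,h_5), S(h_4,h_5)) all reduce to 0 modulo the current basis, so we have a Gröbner basis.
Inter-reduce: drop elements whose leading term is divisible by another's, tail-reduce, and make monic.
Reduced Gröbner basis: {x_1 - 1, x_2 + 2}.

The lex basis is triangular: the last element involves only x_2. Solving x_2 + 2 = 0 gives x_2 ∈ {-2}; substituting each value into the earlier elements determines the remaining variables.
  x_2 = -2: the earlier basis element becomes x_1 - 1 = 0, giving x_1 = 1 — point (1, -2).

{(1, -2)}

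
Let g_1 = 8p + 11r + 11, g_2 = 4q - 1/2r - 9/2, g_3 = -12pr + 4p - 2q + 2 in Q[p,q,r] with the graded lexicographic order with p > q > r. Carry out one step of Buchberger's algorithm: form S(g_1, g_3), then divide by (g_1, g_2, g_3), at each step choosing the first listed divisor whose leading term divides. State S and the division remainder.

S(g_1, g_3) = 11/8r^2 + 1/3p - 1/6q + 11/8r + 1/6; remainder on division = 11/8r^2 + 43/48r - 23/48.

lcm(LM(g_1), LM(g_3)) = pr.
S = (lcm/LT(g_1))·g_1 − (lcm/LT(g_3))·g_3 = 11/8r^2 + 1/3p - 1/6q + 11/8r + 1/6.
Reduce S modulo (g_1, g_2, g_3) in that order:
  leading term r^2: no divisor's leading term divides it; move 11/8r^2 to the remainder.
  leading term p: subtract (1/24)·g_1 from 1/3p - 1/6q + 11/8r + 1/6 → -1/6q + 11/12r - 7/24
  leading term q: subtract (-1/24)·g_2 from -1/6q + 11/12r - 7/24 → 43/48r - 23/48
  leading term r: no divisor's leading term divides it; move 43/48r to the remainder.
  leading term 1: no divisor's leading term divides it; move -23/48 to the remainder.
The remainder 11/8r^2 + 43/48r - 23/48 is nonzero, so it would be added as the next basis element.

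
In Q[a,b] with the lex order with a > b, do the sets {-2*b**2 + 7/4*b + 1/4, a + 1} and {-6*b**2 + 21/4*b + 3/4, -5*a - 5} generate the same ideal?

Yes, the ideals are equal.

Since reduced Gröbner bases are canonical representatives of ideals under a given ordering, it suffices to compute and compare them.
Buchberger on the first generating set:
f_1 = -2*b**2 + 7/4*b + 1/4, LT = b**2.
f_2 = a + 1, LT = a.

The S-polynomials (S(f_1,f_2)) all reduce to 0 modulo the current basis, so we have a Gröbner basis.
Inter-reduce: drop elements whose leading term is divisible by another's, tail-reduce, and make monic.
Reduced Gröbner basis: {a + 1, b**2 - 7/8*b - 1/8}.

Buchberger on the second generating set:
h_1 = -6*b**2 + 21/4*b + 3/4, LT = b**2.
h_2 = -5*a - 5, LT = a.

The S-polynomials (S(h_1,h_2)) all reduce to 0 modulo the current basis, so we have a Gröbner basis.
Inter-reduce: drop elements whose leading term is divisible by another's, tail-reduce, and make monic.
Reduced Gröbner basis: {a + 1, b**2 - 7/8*b - 1/8}.

The two bases agree; hence the ideals are identical.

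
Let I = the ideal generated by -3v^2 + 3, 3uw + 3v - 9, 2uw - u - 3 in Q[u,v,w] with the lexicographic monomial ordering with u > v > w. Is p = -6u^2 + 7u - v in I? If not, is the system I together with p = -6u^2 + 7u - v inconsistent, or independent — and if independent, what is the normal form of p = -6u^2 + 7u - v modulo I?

-6u^2 + 7u - v is independent of I; its normal form modulo I is 95w - 190.

First compute the reduced Gröbner basis of I by Buchberger's algorithm.
f_1 = -3v^2 + 3, LT = v^2.
f_2 = 3uw + 3v - 9, LT = uw.
f_3 = 2uw - u - 3, LT = uw.

S(f_2,f_3): lcm = uw. S = 1/2u + v - 3/2.
  reduce S modulo (f_1, f_2, f_3):
  remainder 1/2u + v - 3/2 ≠ 0; add h_4 = 1/2u + v - 3/2 to the basis.

S(f_2,h_4): lcm = uw. S = -2vw + v + 3w - 3.
  reduce S modulo (f_1, f_2, f_3, h_4):
  remainder -2vw + v + 3w - 3 ≠ 0; add h_5 = -2vw + v + 3w - 3 to the basis.

S(f_1,h_5): lcm = v^2w. S = 1/2v^2 + 3/2vw - 3/2v - w.
  reduce S modulo (f_1, f_2, f_3, h_4, h_5):
  remainder -3/4v + 5/4w - 7/4 ≠ 0; add h_6 = -3/4v + 5/4w - 7/4 to the basis.

S(h_5,h_6): lcm = vw. S = -1/2v + 5/3w^2 - 23/6w + 3/2.
  reduce S modulo (f_1, f_2, f_3, h_4, h_5, h_6):
  remainder 5/3w^2 - 14/3w + 8/3 ≠ 0; add h_7 = 5/3w^2 - 14/3w + 8/3 to the basis.

The other S-polynomials (S(f_1,f_2), S(f_1,f_3), S(f_1,h_4), S(f_3,h_4), S(f_2,h_5), S(f_3,h_5), S(h_4,h_5), S(f_1,h_6), S(f_2,h_6), S(f_3,h_6), S(h_4,h_6), S(f_1,h_7), S(f_2,h_7), S(f_3,h_7), S(h_4,h_7), S(h_5,h_7), S(h_6,h_7)) all reduce to 0 modulo the current basis, so we have a Gröbner basis.
Inter-reduce: drop elements whose leading term is divisible by another's, tail-reduce, and make monic.
Reduced Gröbner basis: {u + 10/3w - 23/3, v - 5/3w + 7/3, w^2 - 14/5w + 8/5}.
Label its elements g_1 = u + 10/3w - 23/3, g_2 = v - 5/3w + 7/3, g_3 = w^2 - 14/5w + 8/5.

Reduce p = -6u^2 + 7u - v modulo G:
  leading term u^2: subtract (-6u)·g_1 from -6u^2 + 7u - v → 20uw - 39u - v
  leading term uw: subtract (20w)·g_1 from 20uw - 39u - v → -39u - v - 200/3w^2 + 460/3w
  leading term u: subtract (-39)·g_1 from -39u - v - 200/3w^2 + 460/3w → -v - 200/3w^2 + 850/3w - 299
  leading term v: subtract (-1)·g_2 from -v - 200/3w^2 + 850/3w - 299 → -200/3w^2 + 845/3w - 890/3
  leading term w^2: subtract (-200/3)·g_3 from -200/3w^2 + 845/3w - 890/3 → 95w - 190
  leading term w: no divisor's leading term divides it; move 95w to the remainder.
  leading term 1: no divisor's leading term divides it; move -190 to the remainder.
  normal form = 95w - 190.
The normal form is nonzero, so p ∉ I. Since p minus its normal form lies in I, I + (p) = I + (r) where r = 95w - 190; decide whether this ideal is the whole ring.
Run Buchberger on G together with r (pairs among the g_i already reduce to 0 since G is a Gröbner basis):
g_1 = u + 10/3w - 23/3, LT = u.
g_2 = v - 5/3w + 7/3, LT = v.
g_3 = w^2 - 14/5w + 8/5, LT = w^2.
r = 95w - 190, LT = w.

The S-polynomials (S(g_1,g_2), S(g_1,g_3), S(g_1,r), S(g_2,g_3), S(g_2,r), S(g_3,r)) all reduce to 0 modulo the current basis, so we have a Gröbner basis.
Inter-reduce: drop elements whose leading term is divisible by another's, tail-reduce, and make monic.
Reduced Gröbner basis: {u - 1, v - 1, w - 2}.
The reduced Gröbner basis of I + (p) is {u - 1, v - 1, w - 2} ≠ {1}, a proper ideal, so the enlarged system stays consistent: p is independent of I, with normal form 95w - 190.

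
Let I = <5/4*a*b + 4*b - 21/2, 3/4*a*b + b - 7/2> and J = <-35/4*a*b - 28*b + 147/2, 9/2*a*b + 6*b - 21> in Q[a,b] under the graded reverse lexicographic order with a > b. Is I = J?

Yes, the ideals are equal.

Since reduced Gröbner bases are canonical representatives of ideals under a given ordering, it suffices to compute and compare them.
Buchberger on the first generating set:
f_1 = 5/4*a*b + 4*b - 21/2, LT = a*b.
f_2 = 3/4*a*b + b - 7/2, LT = a*b.

S(f_1,f_2): lcm = a*b. S = 28/15*b - 56/15.
  leading term b: no divisor's leading term divides it; move 28/15*b to the remainder.
  leading term 1: no divisor's leading term divides it; move -56/15 to the remainder.
  remainder 28/15*b - 56/15 ≠ 0; add g_3 = 28/15*b - 56/15 to the basis.

S(f_1,g_3): lcm = a*b. S = 2*a + 16/5*b - 42/5.
  leading term a: no divisor's leading term divides it; move 2*a to the remainder.
  leading term b: subtract (12/7)·g_3 from 16/5*b - 42/5 → -2
  leading term 1: no divisor's leading term divides it; move -2 to the remainder.
  remainder 2*a - 2 ≠ 0; add g_4 = 2*a - 2 to the basis.

S(f_2,g_3): lcm = a*b. S = 2*a + 4/3*b - 14/3.
  leading term a: subtract (1)·g_4 from 2*a + 4/3*b - 14/3 → 4/3*b - 8/3
  leading term b: subtract (5/7)·g_3 from 4/3*b - 8/3 → 0
  remainder 0.

S(f_1,g_4): lcm = a*b. S = 21/5*b - 42/5.
  leading term b: subtract (9/4)·g_3 from 21/5*b - 42/5 → 0
  remainder 0.

S(f_2,g_4): lcm = a*b. S = 7/3*b - 14/3.
  leading term b: subtract (5/4)·g_3 from 7/3*b - 14/3 → 0
  remainder 0.

S(g_3,g_4): leading monomials are coprime, so the S-polynomial reduces to 0 (Buchberger's first criterion).
Every S-polynomial of the final basis reduces to 0, so we have a Gröbner basis.
Inter-reduce: drop elements whose leading term is divisible by another's, tail-reduce, and make monic.
Reduced Gröbner basis: {a - 1, b - 2}.

Buchberger on the second generating set:
h_1 = -35/4*a*b - 28*b + 147/2, LT = a*b.
h_2 = 9/2*a*b + 6*b - 21, LT = a*b.

S(h_1,h_2): lcm = a*b. S = 28/15*b - 56/15.
  leading term b: no divisor's leading term divides it; move 28/15*b to the remainder.
  leading term 1: no divisor's leading term divides it; move -56/15 to the remainder.
  remainder 28/15*b - 56/15 ≠ 0; add k_3 = 28/15*b - 56/15 to the basis.

S(h_1,k_3): lcm = a*b. S = 2*a + 16/5*b - 42/5.
  leading term a: no divisor's leading term divides it; move 2*a to the remainder.
  leading term b: subtract (12/7)·k_3 from 16/5*b - 42/5 → -2
  leading term 1: no divisor's leading term divides it; move -2 to the remainder.
  remainder 2*a - 2 ≠ 0; add k_4 = 2*a - 2 to the basis.

S(h_2,k_3): lcm = a*b. S = 2*a + 4/3*b - 14/3.
  leading term a: subtract (1)·k_4 from 2*a + 4/3*b - 14/3 → 4/3*b - 8/3
  leading term b: subtract (5/7)·k_3 from 4/3*b - 8/3 → 0
  remainder 0.

S(h_1,k_4): lcm = a*b. S = 21/5*b - 42/5.
  leading term b: subtract (9/4)·k_3 from 21/5*b - 42/5 → 0
  remainder 0.

S(h_2,k_4): lcm = a*b. S = 7/3*b - 14/3.
  leading term b: subtract (5/4)·k_3 from 7/3*b - 14/3 → 0
  remainder 0.

S(k_3,k_4): leading monomials are coprime, so the S-polynomial reduces to 0 (Buchberger's first criterion).
Every S-polynomial of the final basis reduces to 0, so we have a Gröbner basis.
Inter-reduce: drop elements whose leading term is divisible by another's, tail-reduce, and make monic.
Reduced Gröbner basis: {a - 1, b - 2}.

The two bases agree; hence the ideals are identical.
The same test decides containment: I ⊆ J iff every generator of I reduces to 0 modulo a Gröbner basis of J.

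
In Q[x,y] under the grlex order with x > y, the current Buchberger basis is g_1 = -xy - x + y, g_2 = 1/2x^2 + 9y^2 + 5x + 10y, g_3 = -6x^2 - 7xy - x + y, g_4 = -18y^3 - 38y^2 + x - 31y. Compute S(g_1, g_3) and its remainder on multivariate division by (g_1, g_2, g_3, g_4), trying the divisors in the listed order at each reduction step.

S(g_1, g_3) = -7/6xy^2 + x^2 - 7/6xy + 1/6y^2; remainder on division = -19y^2 - 10x - 20y.

lcm(LM(g_1), LM(g_3)) = x^2y.
S = (lcm/LT(g_1))·g_1 − (lcm/LT(g_3))·g_3 = -7/6xy^2 + x^2 - 7/6xy + 1/6y^2.
Reduce S modulo (g_1, g_2, g_3, g_4) in that order:
  leading term xy^2: subtract (7/6y)·g_1 from -7/6xy^2 + x^2 - 7/6xy + 1/6y^2 → x^2 - y^2
  leading term x^2: subtract (2)·g_2 from x^2 - y^2 → -19y^2 - 10x - 20y
  leading term y^2: no divisor's leading term divides it; move -19y^2 to the remainder.
  leading term x: no divisor's leading term divides it; move -10x to the remainder.
  leading term y: no divisor's leading term divides it; move -20y to the remainder.
The remainder -19y^2 - 10x - 20y is nonzero, so it would be added as the next basis element.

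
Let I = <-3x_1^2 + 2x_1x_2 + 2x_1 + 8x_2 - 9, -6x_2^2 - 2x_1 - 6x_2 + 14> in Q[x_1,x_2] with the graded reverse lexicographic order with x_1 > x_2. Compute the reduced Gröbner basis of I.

G = {x_1^2 - 2/3x_1x_2 - 2/3x_1 - 8/3x_2 + 3, x_2^2 + 1/3x_1 + x_2 - 7/3}

f_1 = -3x_1^2 + 2x_1x_2 + 2x_1 + 8x_2 - 9, LT = x_1^2.
f_2 = -6x_2^2 - 2x_1 - 6x_2 + 14, LT = x_2^2.

The S-polynomials (S(f_1,f_2)) all reduce to 0 modulo the current basis, so we have a Gröbner basis.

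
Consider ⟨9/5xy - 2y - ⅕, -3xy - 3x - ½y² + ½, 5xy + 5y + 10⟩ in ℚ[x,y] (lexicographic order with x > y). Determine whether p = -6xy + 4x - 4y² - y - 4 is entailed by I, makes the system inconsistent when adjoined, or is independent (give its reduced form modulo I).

First compute the reduced Gröbner basis of I by Buchberger's algorithm.
f_1 = 9/5xy - 2y - ⅕, LT = xy.
f_2 = -3xy - 3x - ½y² + ½, LT = xy.
f_3 = 5xy + 5y + 10, LT = xy.

S(f_1,f_2): lcm = xy. S = -x - ⅙y² - 10/9y + 1/18.
  reduce S modulo (f_1, f_2, f_3):
  remainder -x - ⅙y² - 10/9y + 1/18 ≠ 0; add h_4 = -x - ⅙y² - 10/9y + 1/18 to the basis.

S(f_1,f_3): lcm = xy. S = -19/9y - 19/9.
  reduce S modulo (f_1, f_2, f_3, h_4):
  remainder -19/9y - 19/9 ≠ 0; add h_5 = -19/9y - 19/9 to the basis.

The other S-polynomials (S(f_2,f_3), S(f_1,h_4), S(f_2,h_4), S(f_3,h_4), S(f_1,h_5), S(f_2,h_5), S(f_3,h_5), S(h_4,h_5)) all reduce to 0 modulo the current basis, so we have a Gröbner basis.
Inter-reduce: drop elements whose leading term is divisible by another's, tail-reduce, and make monic.
Reduced Gröbner basis: {x - 1, y + 1}.
Label its elements g_1 = x - 1, g_2 = y + 1.

Reduce p = -6xy + 4x - 4y² - y - 4 modulo G:
  leading term xy: subtract (-6y)·g_1 from -6xy + 4x - 4y² - y - 4 → 4x - 4y² - 7y - 4
  leading term x: subtract (4)·g_1 from 4x - 4y² - 7y - 4 → -4y² - 7y
  leading term y²: subtract (-4y)·g_2 from -4y² - 7y → -3y
  leading term y: subtract (-3)·g_2 from -3y → 3
  leading term 1: no divisor's leading term divides it; move 3 to the remainder.
  normal form = 3.
The normal form is nonzero, so p ∉ I. Since p minus its normal form lies in I, I + (p) = I + (r) where r = 3; decide whether this ideal is the whole ring.
Here r = 3 is a nonzero constant, hence a unit: 1 ∈ I + (p), the Gröbner basis of I + (p) is {1}, and the enlarged system has no common solution — adjoining p is inconsistent.

Adjoining -6xy + 4x - 4y² - y - 4 makes the ideal the whole ring: the system is inconsistent.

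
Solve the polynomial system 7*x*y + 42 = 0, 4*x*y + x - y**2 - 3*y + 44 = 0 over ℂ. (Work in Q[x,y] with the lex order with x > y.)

Compute a lex Gröbner basis by Buchberger's algorithm.
f_1 = 7*x*y + 42, LT = x*y.
f_2 = 4*x*y + x - y**2 - 3*y + 44, LT = x*y.

S(f_1,f_2): lcm = x*y. S = -1/4*x + 1/4*y**2 + 3/4*y - 5.
  reduce S modulo (f_1, f_2):
  remainder -1/4*x + 1/4*y**2 + 3/4*y - 5 ≠ 0; add h_3 = -1/4*x + 1/4*y**2 + 3/4*y - 5 to the basis.

S(f_1,h_3): lcm = x*y. S = y**3 + 3*y**2 - 20*y + 6.
  reduce S modulo (f_1, f_2, h_3):
  remainder y**3 + 3*y**2 - 20*y + 6 ≠ 0; add h_4 = y**3 + 3*y**2 - 20*y + 6 to the basis.

The other S-polynomials (S(f_2,h_3), S(f_1,h_4), S(f_2,h_4), S(h_3,h_4)) all reduce to 0 modulo the current basis, so we have a Gröbner basis.
Inter-reduce: drop elements whose leading term is divisible by another's, tail-reduce, and make monic.
Reduced Gröbner basis: {x - y**2 - 3*y + 20, y**3 + 3*y**2 - 20*y + 6}.

From the last basis element, y**3 + 3*y**2 - 20*y + 6 = 0, so y takes values in {3, -3 + sqrt(11), -sqrt(11) - 3}. Each choice, substituted upward through the basis, yields the corresponding point(s) of the solution set.
  y = 3: the earlier basis element becomes x + 2 = 0, giving x = -2 — point (-2, 3).
  y = -3 + sqrt(11): the earlier basis element becomes x + 9 + 3*sqrt(11) = 0, giving x = -3*sqrt(11) - 9 — point (-3*sqrt(11) - 9, -3 + sqrt(11)).
  y = -sqrt(11) - 3: the earlier basis element becomes x - 3*sqrt(11) + 9 = 0, giving x = -9 + 3*sqrt(11) — point (-9 + 3*sqrt(11), -sqrt(11) - 3).

{(-2, 3), (-3*sqrt(11) - 9, -3 + sqrt(11)), (-9 + 3*sqrt(11), -sqrt(11) - 3)}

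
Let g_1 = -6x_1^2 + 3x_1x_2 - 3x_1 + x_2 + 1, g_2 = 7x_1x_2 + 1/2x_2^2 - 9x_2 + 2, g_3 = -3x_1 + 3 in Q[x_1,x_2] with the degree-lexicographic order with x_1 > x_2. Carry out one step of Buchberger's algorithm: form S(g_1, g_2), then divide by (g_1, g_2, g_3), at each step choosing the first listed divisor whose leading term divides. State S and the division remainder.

lcm(LM(g_1), LM(g_2)) = x_1^2x_2.
S = (lcm/LT(g_1))·g_1 − (lcm/LT(g_2))·g_2 = -4/7x_1x_2^2 + 25/14x_1x_2 - 1/6x_2^2 - 2/7x_1 - 1/6x_2.
Reduce S modulo (g_1, g_2, g_3) in that order:
  leading term x_1x_2^2: subtract (-4/49x_2)·g_2 from -4/7x_1x_2^2 + 25/14x_1x_2 - 1/6x_2^2 - 2/7x_1 - 1/6x_2 → 2/49x_2^3 + 25/14x_1x_2 - 265/294x_2^2 - 2/7x_1 - 1/294x_2
  leading term x_2^3: no divisor's leading term divides it; move 2/49x_2^3 to the remainder.
  leading term x_1x_2: subtract (25/98)·g_2 from 25/14x_1x_2 - 265/294x_2^2 - 2/7x_1 - 1/294x_2 → -605/588x_2^2 - 2/7x_1 + 337/147x_2 - 25/49
  leading term x_2^2: no divisor's leading term divides it; move -605/588x_2^2 to the remainder.
  leading term x_1: subtract (2/21)·g_3 from -2/7x_1 + 337/147x_2 - 25/49 → 337/147x_2 - 39/49
  leading term x_2: no divisor's leading term divides it; move 337/147x_2 to the remainder.
  leading term 1: no divisor's leading term divides it; move -39/49 to the remainder.
The remainder 2/49x_2^3 - 605/588x_2^2 + 337/147x_2 - 39/49 is nonzero, so it would be added as the next basis element.

S(g_1, g_2) = -4/7x_1x_2^2 + 25/14x_1x_2 - 1/6x_2^2 - 2/7x_1 - 1/6x_2; remainder on division = 2/49x_2^3 - 605/588x_2^2 + 337/147x_2 - 39/49.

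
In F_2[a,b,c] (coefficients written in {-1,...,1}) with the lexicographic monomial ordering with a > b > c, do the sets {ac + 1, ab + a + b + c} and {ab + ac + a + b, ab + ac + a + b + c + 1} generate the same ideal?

For a fixed monomial order, each ideal has a unique reduced Gröbner basis; comparing bases decides equality.
Buchberger on the first generating set:
f_1 = ac + 1, LT = ac.
f_2 = ab + a + b + c, LT = ab.

S(f_1,f_2): lcm = abc. S = ac + bc + b + c^2.
  reduce S modulo (f_1, f_2):
  remainder bc + b + c^2 + 1 ≠ 0; add g_3 = bc + b + c^2 + 1 to the basis.

The other S-polynomials (S(f_1,g_3), S(f_2,g_3)) all reduce to 0 modulo the current basis, so we have a Gröbner basis.
Inter-reduce: drop elements whose leading term is divisible by another's, tail-reduce, and make monic.
Reduced Gröbner basis: {ab + a + b + c, ac + 1, bc + b + c^2 + 1}.

Buchberger on the second generating set:
h_1 = ab + ac + a + b, LT = ab.
h_2 = ab + ac + a + b + c + 1, LT = ab.

S(h_1,h_2): lcm = ab. S = c + 1.
  reduce S modulo (h_1, h_2):
  remainder c + 1 ≠ 0; add k_3 = c + 1 to the basis.

The other S-polynomials (S(h_1,k_3), S(h_2,k_3)) all reduce to 0 modulo the current basis, so we have a Gröbner basis.
Inter-reduce: drop elements whose leading term is divisible by another's, tail-reduce, and make monic.
Reduced Gröbner basis: {ab + b, c + 1}.

The bases are distinct; the ideals are different.

No, the ideals differ.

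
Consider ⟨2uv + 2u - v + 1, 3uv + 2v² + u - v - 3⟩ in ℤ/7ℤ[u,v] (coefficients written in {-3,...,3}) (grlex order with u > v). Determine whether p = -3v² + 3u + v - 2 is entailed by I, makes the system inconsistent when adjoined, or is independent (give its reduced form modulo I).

-3v² + 3u + v - 2 lies in I (it reduces to 0).

First compute the reduced Gröbner basis of I by Buchberger's algorithm.
f_1 = 2uv + 2u - v + 1, LT = uv.
f_2 = 3uv + 2v² + u - v - 3, LT = uv.

S(f_1,f_2): lcm = uv. S = -3v² + 3u + v - 2.
  reduce S modulo (f_1, f_2):
  remainder -3v² + 3u + v - 2 ≠ 0; add h_3 = -3v² + 3u + v - 2 to the basis.

S(f_1,h_3): lcm = uv². S = u² - uv + 3v² - 3u - 3v.
  reduce S modulo (f_1, f_2, h_3):
  remainder u² + u + v + 2 ≠ 0; add h_4 = u² + u + v + 2 to the basis.

The other S-polynomials (S(f_2,h_3), S(f_1,h_4), S(f_2,h_4), S(h_3,h_4)) all reduce to 0 modulo the current basis, so we have a Gröbner basis.
Inter-reduce: drop elements whose leading term is divisible by another's, tail-reduce, and make monic.
Reduced Gröbner basis: {u² + u + v + 2, uv + u + 3v - 3, v² - u + 2v + 3}.
Label its elements g_1 = u² + u + v + 2, g_2 = uv + u + 3v - 3, g_3 = v² - u + 2v + 3.

Reduce p = -3v² + 3u + v - 2 modulo G:
  leading term v²: subtract (-3)·g_3 from -3v² + 3u + v - 2 → 0
  normal form = 0.
Since the normal form is 0, p ∈ I.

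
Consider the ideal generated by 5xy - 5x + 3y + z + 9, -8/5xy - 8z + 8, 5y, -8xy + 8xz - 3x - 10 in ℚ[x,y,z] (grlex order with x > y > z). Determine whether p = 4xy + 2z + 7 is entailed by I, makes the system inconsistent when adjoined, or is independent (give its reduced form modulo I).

First compute the reduced Gröbner basis of I by Buchberger's algorithm.
f_1 = 5xy - 5x + 3y + z + 9, LT = xy.
f_2 = -8/5xy - 8z + 8, LT = xy.
f_3 = 5y, LT = y.
f_4 = -8xy + 8xz - 3x - 10, LT = xy.

S(f_1,f_2): lcm = xy. S = -x + ⅗y - 24/5z + 34/5.
  reduce S modulo (f_1, f_2, f_3, f_4):
  remainder -x - 24/5z + 34/5 ≠ 0; add h_5 = -x - 24/5z + 34/5 to the basis.

S(f_1,f_3): lcm = xy. S = -x + ⅗y + ⅕z + 9/5.
  reduce S modulo (f_1, f_2, f_3, f_4, h_5):
  remainder 5z - 5 ≠ 0; add h_6 = 5z - 5 to the basis.

The other S-polynomials (S(f_1,f_4), S(f_2,f_3), S(f_2,f_4), S(f_3,f_4), S(f_1,h_5), S(f_2,h_5), S(f_3,h_5), S(f_4,h_5), S(f_1,h_6), S(f_2,h_6), S(f_3,h_6), S(f_4,h_6), S(h_5,h_6)) all reduce to 0 modulo the current basis, so we have a Gröbner basis.
Inter-reduce: drop elements whose leading term is divisible by another's, tail-reduce, and make monic.
Reduced Gröbner basis: {x - 2, y, z - 1}.
Label its elements g_1 = x - 2, g_2 = y, g_3 = z - 1.

Reduce p = 4xy + 2z + 7 modulo G:
  leading term xy: subtract (4y)·g_1 from 4xy + 2z + 7 → 8y + 2z + 7
  leading term y: subtract (8)·g_2 from 8y + 2z + 7 → 2z + 7
  leading term z: subtract (2)·g_3 from 2z + 7 → 9
  leading term 1: no divisor's leading term divides it; move 9 to the remainder.
  normal form = 9.
The normal form is nonzero, so p ∉ I. Since p minus its normal form lies in I, I + (p) = I + (r) where r = 9; decide whether this ideal is the whole ring.
Here r = 9 is a nonzero constant, hence a unit: 1 ∈ I + (p), the Gröbner basis of I + (p) is {1}, and the enlarged system has no common solution — adjoining p is inconsistent.

Ideal membership is decidable via reduction modulo a Gröbner basis.

Adjoining 4xy + 2z + 7 makes the ideal the whole ring: the system is inconsistent.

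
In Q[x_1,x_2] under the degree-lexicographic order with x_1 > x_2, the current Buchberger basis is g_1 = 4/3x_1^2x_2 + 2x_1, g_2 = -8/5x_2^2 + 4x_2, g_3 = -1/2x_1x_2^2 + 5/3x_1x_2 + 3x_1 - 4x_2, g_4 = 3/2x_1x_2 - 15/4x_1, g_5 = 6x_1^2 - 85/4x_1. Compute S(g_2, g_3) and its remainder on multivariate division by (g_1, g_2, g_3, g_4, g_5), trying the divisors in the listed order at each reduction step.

S(g_2, g_3) = 5/6x_1x_2 + 6x_1 - 8x_2; remainder on division = 97/12x_1 - 8x_2.

lcm(LM(g_2), LM(g_3)) = x_1x_2^2.
S = (lcm/LT(g_2))·g_2 − (lcm/LT(g_3))·g_3 = 5/6x_1x_2 + 6x_1 - 8x_2.
Reduce S modulo (g_1, g_2, g_3, g_4, g_5) in that order:
  leading term x_1x_2: subtract (5/9)·g_4 from 5/6x_1x_2 + 6x_1 - 8x_2 → 97/12x_1 - 8x_2
  leading term x_1: no divisor's leading term divides it; move 97/12x_1 to the remainder.
  leading term x_2: no divisor's leading term divides it; move -8x_2 to the remainder.
The remainder 97/12x_1 - 8x_2 is nonzero, so it would be added as the next basis element.
This is the inner loop of Buchberger's algorithm — each nonzero remainder becomes a new basis element.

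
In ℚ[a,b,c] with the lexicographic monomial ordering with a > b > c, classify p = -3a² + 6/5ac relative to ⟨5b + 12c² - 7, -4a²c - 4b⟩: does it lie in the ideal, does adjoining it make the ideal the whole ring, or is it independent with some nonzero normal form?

First compute the reduced Gröbner basis of I by Buchberger's algorithm.
f_1 = 5b + 12c² - 7, LT = b.
f_2 = -4a²c - 4b, LT = a²c.

The S-polynomials (S(f_1,f_2)) all reduce to 0 modulo the current basis, so we have a Gröbner basis.
Inter-reduce: drop elements whose leading term is divisible by another's, tail-reduce, and make monic.
Reduced Gröbner basis: {a²c - 12/5c² + 7/5, b + 12/5c² - 7/5}.
Label its elements g_1 = a²c - 12/5c² + 7/5, g_2 = b + 12/5c² - 7/5.

Reduce p = -3a² + 6/5ac modulo G:
  leading term a²: no divisor's leading term divides it; move -3a² to the remainder.
  leading term ac: no divisor's leading term divides it; move 6/5ac to the remainder.
  normal form = -3a² + 6/5ac.
The normal form is nonzero, so p ∉ I. Since p minus its normal form lies in I, I + (p) = I + (r) where r = -3a² + 6/5ac; decide whether this ideal is the whole ring.
Run Buchberger on G together with r (pairs among the g_i already reduce to 0 since G is a Gröbner basis):
g_1 = a²c - 12/5c² + 7/5, LT = a²c.
g_2 = b + 12/5c² - 7/5, LT = b.
r = -3a² + 6/5ac, LT = a².

S(g_1,r): lcm = a²c. S = ⅖ac² - 12/5c² + 7/5.
  leading term ac²: no divisor's leading term divides it; move ⅖ac² to the remainder.
  leading term c²: no divisor's leading term divides it; move -12/5c² to the remainder.
  leading term 1: no divisor's leading term divides it; move 7/5 to the remainder.
  remainder ⅖ac² - 12/5c² + 7/5 ≠ 0; add m_4 = ⅖ac² - 12/5c² + 7/5 to the basis.

S(g_1,m_4): lcm = a²c². S = 6ac² - 7/2a - 12/5c³ + 7/5c.
  leading term ac²: subtract (15)·m_4 from 6ac² - 7/2a - 12/5c³ + 7/5c → -7/2a - 12/5c³ + 36c² + 7/5c - 21
  leading term a: no divisor's leading term divides it; move -7/2a to the remainder.
  leading term c³: no divisor's leading term divides it; move -12/5c³ to the remainder.
  leading term c²: no divisor's leading term divides it; move 36c² to the remainder.
  leading term c: no divisor's leading term divides it; move 7/5c to the remainder.
  leading term 1: no divisor's leading term divides it; move -21 to the remainder.
  remainder -7/2a - 12/5c³ + 36c² + 7/5c - 21 ≠ 0; add m_5 = -7/2a - 12/5c³ + 36c² + 7/5c - 21 to the basis.

S(m_4,m_5): lcm = ac². S = -24/35c⁵ + 72/7c⁴ + ⅖c³ - 12c² + 7/2.
  leading term c⁵: no divisor's leading term divides it; move -24/35c⁵ to the remainder.
  leading term c⁴: no divisor's leading term divides it; move 72/7c⁴ to the remainder.
  leading term c³: no divisor's leading term divides it; move ⅖c³ to the remainder.
  leading term c²: no divisor's leading term divides it; move -12c² to the remainder.
  leading term 1: no divisor's leading term divides it; move 7/2 to the remainder.
  remainder -24/35c⁵ + 72/7c⁴ + ⅖c³ - 12c² + 7/2 ≠ 0; add m_6 = -24/35c⁵ + 72/7c⁴ + ⅖c³ - 12c² + 7/2 to the basis.

The other S-polynomials (S(g_1,g_2), S(g_2,r), S(g_2,m_4), S(r,m_4), S(g_1,m_5), S(g_2,m_5), S(r,m_5), S(g_1,m_6), S(g_2,m_6), S(r,m_6), S(m_4,m_6), S(m_5,m_6)) all reduce to 0 modulo the current basis, so we have a Gröbner basis.
Inter-reduce: drop elements whose leading term is divisible by another's, tail-reduce, and make monic.
Reduced Gröbner basis: {a + 24/35c³ - 72/7c² - ⅖c + 6, b + 12/5c² - 7/5, c⁵ - 15c⁴ - 7/12c³ + 35/2c² - 245/48}.
The reduced Gröbner basis of I + (p) is {a + 24/35c³ - 72/7c² - ⅖c + 6, b + 12/5c² - 7/5, c⁵ - 15c⁴ - 7/12c³ + 35/2c² - 245/48} ≠ {1}, a proper ideal, so the enlarged system stays consistent: p is independent of I, with normal form -3a² + 6/5ac.

-3a² + 6/5ac is independent of I; its normal form modulo I is -3a² + 6/5ac.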